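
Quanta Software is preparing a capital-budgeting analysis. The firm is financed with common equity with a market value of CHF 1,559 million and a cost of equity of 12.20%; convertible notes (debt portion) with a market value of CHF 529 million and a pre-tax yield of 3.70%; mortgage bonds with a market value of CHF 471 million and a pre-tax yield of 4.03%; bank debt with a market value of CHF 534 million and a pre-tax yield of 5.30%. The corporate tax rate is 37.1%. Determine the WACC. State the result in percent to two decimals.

7.51%

Total capital V = 1559 + 529 + 471 + 534 = 3093.
Equity: weight = 1559/3093 = 0.5040; cost = 12.2%.
Convertible notes (debt portion): weight = 529/3093 = 0.1710; after-tax cost = 3.7% × (1 − 37.1%) = 2.3273%.
Mortgage bonds: weight = 471/3093 = 0.1523; after-tax cost = 4.03% × (1 − 37.1%) = 2.5349%.
Bank debt: weight = 534/3093 = 0.1726; after-tax cost = 5.3% × (1 − 37.1%) = 3.3337%.
WACC = 0.5040 × 12.2000% + 0.1710 × 2.3273% + 0.1523 × 2.5349% + 0.1726 × 3.3337% = 7.5089%.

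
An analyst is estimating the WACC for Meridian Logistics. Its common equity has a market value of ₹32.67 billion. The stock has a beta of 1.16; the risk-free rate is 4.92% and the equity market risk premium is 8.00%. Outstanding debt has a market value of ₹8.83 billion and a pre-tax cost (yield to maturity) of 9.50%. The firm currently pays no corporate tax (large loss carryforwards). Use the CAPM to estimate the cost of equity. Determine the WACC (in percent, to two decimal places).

13.20%

Cost of equity via CAPM: Re = 4.92% + 1.16 × 8.0% = 14.2000%.
Total capital V = 32.67 + 8.83 = 41.5.
Equity: weight = 32.67/41.5 = 0.7872; cost = 14.2%.
Debt: weight = 8.83/41.5 = 0.2128; after-tax cost = 9.5% × (1 − 0%) = 9.5000%.
WACC = 0.7872 × 14.2000% + 0.2128 × 9.5000% = 13.2000%.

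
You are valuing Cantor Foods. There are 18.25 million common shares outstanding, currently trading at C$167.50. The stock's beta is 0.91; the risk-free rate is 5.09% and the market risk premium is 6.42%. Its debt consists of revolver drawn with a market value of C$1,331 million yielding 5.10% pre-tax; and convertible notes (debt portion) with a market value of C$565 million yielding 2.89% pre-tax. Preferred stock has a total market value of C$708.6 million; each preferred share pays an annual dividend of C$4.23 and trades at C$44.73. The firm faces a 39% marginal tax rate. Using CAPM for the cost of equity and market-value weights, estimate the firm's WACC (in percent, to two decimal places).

7.99%

Cost of equity via CAPM: Re = 5.09% + 0.91 × 6.42% = 10.9322%.
Cost of preferred: Rp = 4.23 / 44.73 = 9.4567%.
Market value of equity E = 167.5 × 18.25m = 3056.875m.
Total capital V = 3056.875 + 708.6 + 1331 + 565 = 5661.475.
Equity: weight = 3056.875/5661.475 = 0.5399; cost = 10.9322%.
Preferred: weight = 708.6/5661.475 = 0.1252; cost = 9.4567%.
Revolver drawn: weight = 1331/5661.475 = 0.2351; after-tax cost = 5.1% × (1 − 39%) = 3.1110%.
Convertible notes (debt portion): weight = 565/5661.475 = 0.0998; after-tax cost = 2.89% × (1 − 39%) = 1.7629%.
WACC = 0.5399 × 10.9322% + 0.1252 × 9.4567% + 0.2351 × 3.1110% + 0.0998 × 1.7629% = 7.9937%.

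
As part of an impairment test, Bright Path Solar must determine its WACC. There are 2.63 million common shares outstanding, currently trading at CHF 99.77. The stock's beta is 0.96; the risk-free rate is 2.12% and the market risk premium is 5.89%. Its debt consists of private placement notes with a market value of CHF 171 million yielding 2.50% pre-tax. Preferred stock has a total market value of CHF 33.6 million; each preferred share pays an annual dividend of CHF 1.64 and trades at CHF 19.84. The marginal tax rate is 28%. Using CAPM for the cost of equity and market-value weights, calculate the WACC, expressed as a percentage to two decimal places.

5.62%

Cost of equity via CAPM: Re = 2.12% + 0.96 × 5.89% = 7.7744%.
Cost of preferred: Rp = 1.64 / 19.84 = 8.2661%.
Market value of equity E = 99.77 × 2.63m = 262.3951m.
Total capital V = 262.3951 + 33.6 + 171 = 466.9951.
Equity: weight = 262.3951/466.9951 = 0.5619; cost = 7.7744%.
Preferred: weight = 33.6/466.9951 = 0.0719; cost = 8.2661%.
Private placement notes: weight = 171/466.9951 = 0.3662; after-tax cost = 2.5% × (1 − 28%) = 1.8000%.
WACC = 0.5619 × 7.7744% + 0.0719 × 8.2661% + 0.3662 × 1.8000% = 5.6221%.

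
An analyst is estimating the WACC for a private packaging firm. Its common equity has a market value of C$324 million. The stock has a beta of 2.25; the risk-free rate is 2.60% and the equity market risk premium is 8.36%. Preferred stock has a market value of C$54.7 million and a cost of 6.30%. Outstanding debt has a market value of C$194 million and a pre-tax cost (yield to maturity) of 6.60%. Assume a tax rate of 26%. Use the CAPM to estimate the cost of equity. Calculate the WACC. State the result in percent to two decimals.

14.37%

Cost of equity via CAPM: Re = 2.6% + 2.25 × 8.36% = 21.4100%.
Total capital V = 324 + 54.7 + 194 = 572.7.
Equity: weight = 324/572.7 = 0.5657; cost = 21.41%.
Preferred: weight = 54.7/572.7 = 0.0955; cost = 6.3%.
Debt: weight = 194/572.7 = 0.3387; after-tax cost = 6.6% × (1 − 26%) = 4.8840%.
WACC = 0.5657 × 21.4100% + 0.0955 × 6.3000% + 0.3387 × 4.8840% = 14.3687%.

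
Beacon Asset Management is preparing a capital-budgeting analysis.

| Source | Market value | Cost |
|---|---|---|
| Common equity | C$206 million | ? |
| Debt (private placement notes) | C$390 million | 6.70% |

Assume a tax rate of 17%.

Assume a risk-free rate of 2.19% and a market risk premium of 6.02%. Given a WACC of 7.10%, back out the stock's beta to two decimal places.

Total capital V = 206 + 390 = 596.
Equity weight = 206/596 = 0.3456.
Private placement notes weight = 390/596 = 0.6544.
Debt contribution = 0.6544 × 6.7% × (1 − 17%) = 3.6389%.
Required equity contribution = 7.1% − 3.6389% = 3.4611%  ⇒  Re = 10.0136%.
CAPM: 10.0136% = 2.19% + β × 6.02%  ⇒  β = 1.2996.

1.30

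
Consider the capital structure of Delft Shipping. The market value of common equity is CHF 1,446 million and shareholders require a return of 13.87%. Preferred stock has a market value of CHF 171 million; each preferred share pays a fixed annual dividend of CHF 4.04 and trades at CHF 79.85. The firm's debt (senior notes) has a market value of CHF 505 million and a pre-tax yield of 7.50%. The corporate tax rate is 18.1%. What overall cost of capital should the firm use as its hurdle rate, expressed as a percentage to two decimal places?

Cost of preferred: Rp = 4.04 / 79.85 = 5.0595%.
Total capital V = 1446 + 171 + 505 = 2122.
Equity: weight = 1446/2122 = 0.6814; cost = 13.87%.
Preferred: weight = 171/2122 = 0.0806; cost = 5.0595%.
Senior notes: weight = 505/2122 = 0.2380; after-tax cost = 7.5% × (1 − 18.1%) = 6.1425%.
WACC = 0.6814 × 13.8700% + 0.0806 × 5.0595% + 0.2380 × 6.1425% = 11.3210%.

11.32%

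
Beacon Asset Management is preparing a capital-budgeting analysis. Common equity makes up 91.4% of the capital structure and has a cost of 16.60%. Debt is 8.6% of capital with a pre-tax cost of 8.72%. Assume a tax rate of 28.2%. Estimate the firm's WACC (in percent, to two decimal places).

15.71%

After-tax cost of debt = 8.72% × (1 − 28.2%) = 6.2610%.
WACC = 0.914 × 16.6000% + 0.086 × 6.2610% = 15.7108%.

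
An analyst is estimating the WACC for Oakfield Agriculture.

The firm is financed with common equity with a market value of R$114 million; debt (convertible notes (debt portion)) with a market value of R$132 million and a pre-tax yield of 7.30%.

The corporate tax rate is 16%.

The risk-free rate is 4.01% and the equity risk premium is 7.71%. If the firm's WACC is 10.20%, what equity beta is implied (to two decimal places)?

1.41

Total capital V = 114 + 132 = 246.
Equity weight = 114/246 = 0.4634.
Convertible notes (debt portion) weight = 132/246 = 0.5366.
Debt contribution = 0.5366 × 7.3% × (1 − 16%) = 3.2903%.
Required equity contribution = 10.2% − 3.2903% = 6.9097%  ⇒  Re = 14.9103%.
CAPM: 14.9103% = 4.01% + β × 7.71%  ⇒  β = 1.4138.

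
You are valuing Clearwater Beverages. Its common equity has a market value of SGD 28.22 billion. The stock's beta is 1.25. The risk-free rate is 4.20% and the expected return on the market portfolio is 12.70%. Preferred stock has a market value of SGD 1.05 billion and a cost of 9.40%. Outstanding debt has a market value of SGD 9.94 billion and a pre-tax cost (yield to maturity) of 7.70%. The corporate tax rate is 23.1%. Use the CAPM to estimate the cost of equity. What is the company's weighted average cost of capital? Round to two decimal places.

Market risk premium = 12.7% − 4.2% = 8.5%.
Cost of equity via CAPM: Re = 4.2% + 1.25 × 8.5% = 14.8250%.
Total capital V = 28.22 + 1.05 + 9.94 = 39.21.
Equity: weight = 28.22/39.21 = 0.7197; cost = 14.825%.
Preferred: weight = 1.05/39.21 = 0.0268; cost = 9.4%.
Debt: weight = 9.94/39.21 = 0.2535; after-tax cost = 7.7% × (1 − 23.1%) = 5.9213%.
WACC = 0.7197 × 14.8250% + 0.0268 × 9.4000% + 0.2535 × 5.9213% = 12.4226%.

12.42%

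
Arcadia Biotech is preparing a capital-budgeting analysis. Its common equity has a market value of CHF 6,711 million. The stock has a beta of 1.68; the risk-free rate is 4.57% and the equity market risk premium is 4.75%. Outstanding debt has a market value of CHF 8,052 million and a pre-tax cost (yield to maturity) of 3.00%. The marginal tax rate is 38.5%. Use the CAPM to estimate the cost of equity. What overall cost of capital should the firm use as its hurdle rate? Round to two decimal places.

Cost of equity via CAPM: Re = 4.57% + 1.68 × 4.75% = 12.5500%.
Total capital V = 6711 + 8052 = 14763.
Equity: weight = 6711/14763 = 0.4546; cost = 12.55%.
Debt: weight = 8052/14763 = 0.5454; after-tax cost = 3% × (1 − 38.5%) = 1.8450%.
WACC = 0.4546 × 12.5500% + 0.5454 × 1.8450% = 6.7113%.

6.71%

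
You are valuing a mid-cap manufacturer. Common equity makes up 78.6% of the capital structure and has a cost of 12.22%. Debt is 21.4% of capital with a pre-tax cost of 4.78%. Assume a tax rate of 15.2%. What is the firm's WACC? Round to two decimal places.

10.47%

After-tax cost of debt = 4.78% × (1 − 15.2%) = 4.0534%.
WACC = 0.786 × 12.2200% + 0.214 × 4.0534% = 10.4724%.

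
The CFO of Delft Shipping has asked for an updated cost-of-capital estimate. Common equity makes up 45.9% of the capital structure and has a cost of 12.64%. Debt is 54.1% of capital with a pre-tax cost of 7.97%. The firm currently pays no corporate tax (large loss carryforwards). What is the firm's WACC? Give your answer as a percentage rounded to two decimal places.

After-tax cost of debt = 7.97% × (1 − 0%) = 7.9700%.
WACC = 0.459 × 12.6400% + 0.541 × 7.9700% = 10.1135%.

10.11%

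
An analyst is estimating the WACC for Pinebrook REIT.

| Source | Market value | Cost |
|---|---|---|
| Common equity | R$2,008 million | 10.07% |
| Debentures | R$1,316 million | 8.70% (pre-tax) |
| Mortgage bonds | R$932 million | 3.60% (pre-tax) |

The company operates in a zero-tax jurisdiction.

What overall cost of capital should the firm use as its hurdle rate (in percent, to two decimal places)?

Total capital V = 2008 + 1316 + 932 = 4256.
Equity: weight = 2008/4256 = 0.4718; cost = 10.07%.
Debentures: weight = 1316/4256 = 0.3092; after-tax cost = 8.7% × (1 − 0%) = 8.7000%.
Mortgage bonds: weight = 932/4256 = 0.2190; after-tax cost = 3.6% × (1 − 0%) = 3.6000%.
WACC = 0.4718 × 10.0700% + 0.3092 × 8.7000% + 0.2190 × 3.6000% = 8.2295%.

8.23%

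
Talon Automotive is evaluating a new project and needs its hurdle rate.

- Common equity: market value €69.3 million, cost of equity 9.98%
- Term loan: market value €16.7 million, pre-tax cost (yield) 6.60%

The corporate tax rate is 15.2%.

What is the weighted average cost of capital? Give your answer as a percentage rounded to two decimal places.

9.13%

Total capital V = 69.3 + 16.7 = 86.
Equity: weight = 69.3/86 = 0.8058; cost = 9.98%.
Term loan: weight = 16.7/86 = 0.1942; after-tax cost = 6.6% × (1 − 15.2%) = 5.5968%.
WACC = 0.8058 × 9.9800% + 0.1942 × 5.5968% = 9.1288%.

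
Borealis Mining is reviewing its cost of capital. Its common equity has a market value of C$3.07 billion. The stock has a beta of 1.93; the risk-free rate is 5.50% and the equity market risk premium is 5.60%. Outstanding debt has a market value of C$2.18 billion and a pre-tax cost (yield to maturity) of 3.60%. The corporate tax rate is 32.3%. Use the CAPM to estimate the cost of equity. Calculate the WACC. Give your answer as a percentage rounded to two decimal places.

Cost of equity via CAPM: Re = 5.5% + 1.93 × 5.6% = 16.3080%.
Total capital V = 3.07 + 2.18 = 5.25.
Equity: weight = 3.07/5.25 = 0.5848; cost = 16.308%.
Debt: weight = 2.18/5.25 = 0.4152; after-tax cost = 3.6% × (1 − 32.3%) = 2.4372%.
WACC = 0.5848 × 16.3080% + 0.4152 × 2.4372% = 10.5483%.

10.55%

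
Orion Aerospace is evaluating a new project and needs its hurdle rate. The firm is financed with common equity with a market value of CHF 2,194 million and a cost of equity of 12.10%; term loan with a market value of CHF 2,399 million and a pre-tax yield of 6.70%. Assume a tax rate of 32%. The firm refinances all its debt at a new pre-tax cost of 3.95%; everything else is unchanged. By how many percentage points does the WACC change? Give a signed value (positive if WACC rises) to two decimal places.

Current WACC:
Total capital V = 2194 + 2399 = 4593.
Equity: weight = 2194/4593 = 0.4777; cost = 12.1%.
Term loan: weight = 2399/4593 = 0.5223; after-tax cost = 6.7% × (1 − 32%) = 4.5560%.
WACC = 0.4777 × 12.1000% + 0.5223 × 4.5560% = 8.1596%.
After the change:
Total capital V = 2194 + 2399 = 4593.
Equity: weight = 2194/4593 = 0.4777; cost = 12.1%.
Term loan: weight = 2399/4593 = 0.5223; after-tax cost = 3.95% × (1 − 32%) = 2.6860%.
WACC = 0.4777 × 12.1000% + 0.5223 × 2.6860% = 7.1829%.
Change in WACC = 7.1829% − 8.1596% = -0.9767 pp.

-0.98 pp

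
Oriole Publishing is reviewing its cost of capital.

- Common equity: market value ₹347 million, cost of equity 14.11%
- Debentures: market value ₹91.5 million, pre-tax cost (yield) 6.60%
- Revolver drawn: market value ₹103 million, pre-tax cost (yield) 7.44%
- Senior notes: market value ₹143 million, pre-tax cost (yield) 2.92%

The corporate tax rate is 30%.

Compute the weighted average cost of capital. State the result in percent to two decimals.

Total capital V = 347 + 91.5 + 103 + 143 = 684.5.
Equity: weight = 347/684.5 = 0.5069; cost = 14.11%.
Debentures: weight = 91.5/684.5 = 0.1337; after-tax cost = 6.6% × (1 − 30%) = 4.6200%.
Revolver drawn: weight = 103/684.5 = 0.1505; after-tax cost = 7.44% × (1 − 30%) = 5.2080%.
Senior notes: weight = 143/684.5 = 0.2089; after-tax cost = 2.92% × (1 − 30%) = 2.0440%.
WACC = 0.5069 × 14.1100% + 0.1337 × 4.6200% + 0.1505 × 5.2080% + 0.2089 × 2.0440% = 8.9812%.

8.98%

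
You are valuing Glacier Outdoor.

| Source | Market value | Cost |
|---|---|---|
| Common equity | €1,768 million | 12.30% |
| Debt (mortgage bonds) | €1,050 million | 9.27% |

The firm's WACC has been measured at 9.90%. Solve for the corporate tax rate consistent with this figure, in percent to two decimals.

Total capital V = 1768 + 1050 = 2818.
Equity weight = 1768/2818 = 0.6274.
Mortgage bonds weight = 1050/2818 = 0.3726.
Equity contribution = 0.6274 × 12.3% = 7.7170%.
Debt contribution must be 9.9% − 7.7170% = 2.1830%.
0.3726 × 9.27% × (1 − T) = 2.1830%  ⇒  (1 − T) = 0.6320.
T = 36.7977%.

36.80%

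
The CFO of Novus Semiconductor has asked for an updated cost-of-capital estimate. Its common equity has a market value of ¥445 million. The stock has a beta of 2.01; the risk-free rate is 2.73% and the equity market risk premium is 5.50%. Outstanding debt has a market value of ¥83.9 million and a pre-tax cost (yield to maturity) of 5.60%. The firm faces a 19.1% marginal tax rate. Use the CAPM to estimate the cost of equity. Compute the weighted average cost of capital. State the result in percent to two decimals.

12.32%

Cost of equity via CAPM: Re = 2.73% + 2.01 × 5.5% = 13.7850%.
Total capital V = 445 + 83.9 = 528.9.
Equity: weight = 445/528.9 = 0.8414; cost = 13.785%.
Debt: weight = 83.9/528.9 = 0.1586; after-tax cost = 5.6% × (1 − 19.1%) = 4.5304%.
WACC = 0.8414 × 13.7850% + 0.1586 × 4.5304% = 12.3169%.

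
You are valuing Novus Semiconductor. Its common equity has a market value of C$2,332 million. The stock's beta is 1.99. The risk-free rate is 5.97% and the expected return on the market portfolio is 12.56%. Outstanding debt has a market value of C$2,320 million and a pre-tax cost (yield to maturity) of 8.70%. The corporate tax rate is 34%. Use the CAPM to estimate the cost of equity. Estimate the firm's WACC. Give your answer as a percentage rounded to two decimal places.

Market risk premium = 12.56% − 5.97% = 6.59%.
Cost of equity via CAPM: Re = 5.97% + 1.99 × 6.59% = 19.0841%.
Total capital V = 2332 + 2320 = 4652.
Equity: weight = 2332/4652 = 0.5013; cost = 19.0841%.
Debt: weight = 2320/4652 = 0.4987; after-tax cost = 8.7% × (1 − 34%) = 5.7420%.
WACC = 0.5013 × 19.0841% + 0.4987 × 5.7420% = 12.4303%.

12.43%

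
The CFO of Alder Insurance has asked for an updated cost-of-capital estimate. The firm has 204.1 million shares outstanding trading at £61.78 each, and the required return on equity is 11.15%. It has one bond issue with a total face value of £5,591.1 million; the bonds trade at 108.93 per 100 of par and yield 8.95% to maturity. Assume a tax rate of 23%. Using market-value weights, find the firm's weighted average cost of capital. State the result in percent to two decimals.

Market value of equity E = 61.78 × 204.1m = 12609.298m. Market value of debt D = 5591.1m × 108.93/100 = 6090.38523m.
Total capital V = 12609.298 + 6090.38523 = 18699.68323.
Equity: weight = 12609.298/18699.68323 = 0.6743; cost = 11.15%.
Bonds outstanding: weight = 6090.38523/18699.68323 = 0.3257; after-tax cost = 8.95% × (1 − 23%) = 6.8915%.
WACC = 0.6743 × 11.1500% + 0.3257 × 6.8915% = 9.7630%.

9.76%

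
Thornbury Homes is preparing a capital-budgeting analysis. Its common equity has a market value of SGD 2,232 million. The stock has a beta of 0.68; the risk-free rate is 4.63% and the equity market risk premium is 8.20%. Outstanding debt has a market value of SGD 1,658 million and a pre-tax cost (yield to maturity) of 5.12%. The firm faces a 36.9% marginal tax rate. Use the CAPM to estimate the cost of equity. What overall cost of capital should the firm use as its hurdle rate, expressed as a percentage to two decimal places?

7.23%

Cost of equity via CAPM: Re = 4.63% + 0.68 × 8.2% = 10.2060%.
Total capital V = 2232 + 1658 = 3890.
Equity: weight = 2232/3890 = 0.5738; cost = 10.206%.
Debt: weight = 1658/3890 = 0.4262; after-tax cost = 5.12% × (1 − 36.9%) = 3.2307%.
WACC = 0.5738 × 10.2060% + 0.4262 × 3.2307% = 7.2330%.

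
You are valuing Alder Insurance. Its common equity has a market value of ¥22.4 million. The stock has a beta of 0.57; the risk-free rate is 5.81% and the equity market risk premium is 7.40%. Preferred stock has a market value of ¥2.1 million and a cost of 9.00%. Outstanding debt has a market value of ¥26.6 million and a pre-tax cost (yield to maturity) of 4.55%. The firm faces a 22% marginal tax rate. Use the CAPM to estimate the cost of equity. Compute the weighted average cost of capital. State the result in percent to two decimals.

Cost of equity via CAPM: Re = 5.81% + 0.57 × 7.4% = 10.0280%.
Total capital V = 22.4 + 2.1 + 26.6 = 51.1.
Equity: weight = 22.4/51.1 = 0.4384; cost = 10.028%.
Preferred: weight = 2.1/51.1 = 0.0411; cost = 9%.
Debt: weight = 26.6/51.1 = 0.5205; after-tax cost = 4.55% × (1 − 22%) = 3.5490%.
WACC = 0.4384 × 10.0280% + 0.0411 × 9.0000% + 0.5205 × 3.5490% = 6.6131%.

6.61%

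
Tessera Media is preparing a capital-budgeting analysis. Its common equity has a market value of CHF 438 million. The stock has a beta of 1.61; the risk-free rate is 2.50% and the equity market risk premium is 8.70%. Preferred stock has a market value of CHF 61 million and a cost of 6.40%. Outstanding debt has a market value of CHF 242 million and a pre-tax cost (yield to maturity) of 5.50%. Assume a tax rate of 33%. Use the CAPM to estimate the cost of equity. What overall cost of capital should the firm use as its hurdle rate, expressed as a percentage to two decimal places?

Cost of equity via CAPM: Re = 2.5% + 1.61 × 8.7% = 16.5070%.
Total capital V = 438 + 61 + 242 = 741.
Equity: weight = 438/741 = 0.5911; cost = 16.507%.
Preferred: weight = 61/741 = 0.0823; cost = 6.4%.
Debt: weight = 242/741 = 0.3266; after-tax cost = 5.5% × (1 − 33%) = 3.6850%.
WACC = 0.5911 × 16.5070% + 0.0823 × 6.4000% + 0.3266 × 3.6850% = 11.4875%.

11.49%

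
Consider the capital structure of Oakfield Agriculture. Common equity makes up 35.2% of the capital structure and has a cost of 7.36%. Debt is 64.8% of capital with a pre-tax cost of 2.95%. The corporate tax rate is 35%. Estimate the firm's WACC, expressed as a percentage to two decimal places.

3.83%

After-tax cost of debt = 2.95% × (1 − 35%) = 1.9175%.
WACC = 0.352 × 7.3600% + 0.648 × 1.9175% = 3.8333%.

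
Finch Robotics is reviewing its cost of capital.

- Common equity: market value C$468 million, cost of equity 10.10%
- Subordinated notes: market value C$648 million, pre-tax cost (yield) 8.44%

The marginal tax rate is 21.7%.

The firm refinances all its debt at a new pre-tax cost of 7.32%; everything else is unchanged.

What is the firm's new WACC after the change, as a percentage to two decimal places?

7.56%

After the change:
Total capital V = 468 + 648 = 1116.
Equity: weight = 468/1116 = 0.4194; cost = 10.1%.
Subordinated notes: weight = 648/1116 = 0.5806; after-tax cost = 7.32% × (1 − 21.7%) = 5.7316%.
WACC = 0.4194 × 10.1000% + 0.5806 × 5.7316% = 7.5635%.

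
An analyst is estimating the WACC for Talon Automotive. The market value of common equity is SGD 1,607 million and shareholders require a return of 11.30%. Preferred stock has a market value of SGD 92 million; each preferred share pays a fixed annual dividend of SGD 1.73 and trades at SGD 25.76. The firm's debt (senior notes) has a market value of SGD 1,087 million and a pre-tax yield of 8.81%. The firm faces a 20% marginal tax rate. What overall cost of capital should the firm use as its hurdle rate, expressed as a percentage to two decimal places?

9.49%

Cost of preferred: Rp = 1.73 / 25.76 = 6.7158%.
Total capital V = 1607 + 92 + 1087 = 2786.
Equity: weight = 1607/2786 = 0.5768; cost = 11.3%.
Preferred: weight = 92/2786 = 0.0330; cost = 6.7158%.
Senior notes: weight = 1087/2786 = 0.3902; after-tax cost = 8.81% × (1 − 20%) = 7.0480%.
WACC = 0.5768 × 11.3000% + 0.0330 × 6.7158% + 0.3902 × 7.0480% = 9.4896%.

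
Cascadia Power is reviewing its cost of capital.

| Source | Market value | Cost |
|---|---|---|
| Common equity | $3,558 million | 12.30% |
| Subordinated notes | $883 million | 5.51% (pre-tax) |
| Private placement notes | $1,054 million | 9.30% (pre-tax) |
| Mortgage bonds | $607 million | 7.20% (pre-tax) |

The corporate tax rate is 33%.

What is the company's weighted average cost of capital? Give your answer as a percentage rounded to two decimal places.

9.26%

Total capital V = 3558 + 883 + 1054 + 607 = 6102.
Equity: weight = 3558/6102 = 0.5831; cost = 12.3%.
Subordinated notes: weight = 883/6102 = 0.1447; after-tax cost = 5.51% × (1 − 33%) = 3.6917%.
Private placement notes: weight = 1054/6102 = 0.1727; after-tax cost = 9.3% × (1 − 33%) = 6.2310%.
Mortgage bonds: weight = 607/6102 = 0.0995; after-tax cost = 7.2% × (1 − 33%) = 4.8240%.
WACC = 0.5831 × 12.3000% + 0.1447 × 3.6917% + 0.1727 × 6.2310% + 0.0995 × 4.8240% = 9.2623%.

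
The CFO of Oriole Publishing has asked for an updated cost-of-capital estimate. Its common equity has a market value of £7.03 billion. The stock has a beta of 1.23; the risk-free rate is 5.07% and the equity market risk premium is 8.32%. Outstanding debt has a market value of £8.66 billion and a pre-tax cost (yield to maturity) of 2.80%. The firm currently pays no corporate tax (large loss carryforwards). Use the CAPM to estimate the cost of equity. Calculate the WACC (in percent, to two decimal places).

Cost of equity via CAPM: Re = 5.07% + 1.23 × 8.32% = 15.3036%.
Total capital V = 7.03 + 8.66 = 15.69.
Equity: weight = 7.03/15.69 = 0.4481; cost = 15.3036%.
Debt: weight = 8.66/15.69 = 0.5519; after-tax cost = 2.8% × (1 − 0%) = 2.8000%.
WACC = 0.4481 × 15.3036% + 0.5519 × 2.8000% = 8.4023%.

8.40%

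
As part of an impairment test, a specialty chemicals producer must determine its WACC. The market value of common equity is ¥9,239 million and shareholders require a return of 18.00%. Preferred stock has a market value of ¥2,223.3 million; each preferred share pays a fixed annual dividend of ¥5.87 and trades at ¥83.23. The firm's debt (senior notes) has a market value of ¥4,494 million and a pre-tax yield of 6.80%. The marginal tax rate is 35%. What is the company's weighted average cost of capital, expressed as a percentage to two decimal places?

12.65%

Cost of preferred: Rp = 5.87 / 83.23 = 7.0527%.
Total capital V = 9239 + 2223.3 + 4494 = 15956.3.
Equity: weight = 9239/15956.3 = 0.5790; cost = 18%.
Preferred: weight = 2223.3/15956.3 = 0.1393; cost = 7.0527%.
Senior notes: weight = 4494/15956.3 = 0.2816; after-tax cost = 6.8% × (1 − 35%) = 4.4200%.
WACC = 0.5790 × 18.0000% + 0.1393 × 7.0527% + 0.2816 × 4.4200% = 12.6499%.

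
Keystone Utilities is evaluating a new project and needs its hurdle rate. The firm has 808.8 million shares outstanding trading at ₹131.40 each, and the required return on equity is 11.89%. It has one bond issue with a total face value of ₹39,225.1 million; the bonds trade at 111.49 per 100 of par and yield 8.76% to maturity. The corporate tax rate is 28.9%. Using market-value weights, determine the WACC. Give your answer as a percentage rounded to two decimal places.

10.24%

Market value of equity E = 131.4 × 808.8m = 106276.32m. Market value of debt D = 39225.1m × 111.49/100 = 43732.06399m.
Total capital V = 106276.32 + 43732.06399 = 150008.38399.
Equity: weight = 106276.32/150008.38399 = 0.7085; cost = 11.89%.
Bonds outstanding: weight = 43732.06399/150008.38399 = 0.2915; after-tax cost = 8.76% × (1 − 28.9%) = 6.2284%.
WACC = 0.7085 × 11.8900% + 0.2915 × 6.2284% = 10.2395%.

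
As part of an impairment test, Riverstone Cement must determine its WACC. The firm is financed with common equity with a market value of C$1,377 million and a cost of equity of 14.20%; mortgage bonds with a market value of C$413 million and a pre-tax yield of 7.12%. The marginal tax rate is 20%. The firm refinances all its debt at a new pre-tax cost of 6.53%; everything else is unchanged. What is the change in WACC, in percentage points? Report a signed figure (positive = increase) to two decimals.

-0.11 pp

Current WACC:
Total capital V = 1377 + 413 = 1790.
Equity: weight = 1377/1790 = 0.7693; cost = 14.2%.
Mortgage bonds: weight = 413/1790 = 0.2307; after-tax cost = 7.12% × (1 − 20%) = 5.6960%.
WACC = 0.7693 × 14.2000% + 0.2307 × 5.6960% = 12.2379%.
After the change:
Total capital V = 1377 + 413 = 1790.
Equity: weight = 1377/1790 = 0.7693; cost = 14.2%.
Mortgage bonds: weight = 413/1790 = 0.2307; after-tax cost = 6.53% × (1 − 20%) = 5.2240%.
WACC = 0.7693 × 14.2000% + 0.2307 × 5.2240% = 12.1290%.
Change in WACC = 12.1290% − 12.2379% = -0.1089 pp.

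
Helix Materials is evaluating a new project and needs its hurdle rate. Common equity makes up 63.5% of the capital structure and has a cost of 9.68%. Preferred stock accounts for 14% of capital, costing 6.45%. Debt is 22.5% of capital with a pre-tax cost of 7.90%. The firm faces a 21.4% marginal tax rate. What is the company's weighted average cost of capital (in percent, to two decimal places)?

8.45%

After-tax cost of debt = 7.9% × (1 − 21.4%) = 6.2094%.
WACC = 0.635 × 9.6800% + 0.140 × 6.4500% + 0.225 × 6.2094% = 8.4469%.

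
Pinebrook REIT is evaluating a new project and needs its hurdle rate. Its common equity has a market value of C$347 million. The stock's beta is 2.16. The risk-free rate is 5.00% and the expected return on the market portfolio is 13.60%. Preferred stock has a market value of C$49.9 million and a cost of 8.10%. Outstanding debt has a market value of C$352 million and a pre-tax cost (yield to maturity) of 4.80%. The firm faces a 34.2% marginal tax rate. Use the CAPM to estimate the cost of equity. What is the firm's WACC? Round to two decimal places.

12.95%

Market risk premium = 13.6% − 5.0% = 8.6%.
Cost of equity via CAPM: Re = 5.0% + 2.16 × 8.6% = 23.5760%.
Total capital V = 347 + 49.9 + 352 = 748.9.
Equity: weight = 347/748.9 = 0.4633; cost = 23.576%.
Preferred: weight = 49.9/748.9 = 0.0666; cost = 8.1%.
Debt: weight = 352/748.9 = 0.4700; after-tax cost = 4.8% × (1 − 34.2%) = 3.1584%.
WACC = 0.4633 × 23.5760% + 0.0666 × 8.1000% + 0.4700 × 3.1584% = 12.9481%.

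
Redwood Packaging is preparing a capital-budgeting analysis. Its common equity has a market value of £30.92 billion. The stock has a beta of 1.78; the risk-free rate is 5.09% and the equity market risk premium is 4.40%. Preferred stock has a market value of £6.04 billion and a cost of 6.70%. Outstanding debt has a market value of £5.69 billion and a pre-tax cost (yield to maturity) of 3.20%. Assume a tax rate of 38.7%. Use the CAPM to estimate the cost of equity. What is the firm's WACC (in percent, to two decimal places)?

10.58%

Cost of equity via CAPM: Re = 5.09% + 1.78 × 4.4% = 12.9220%.
Total capital V = 30.92 + 6.04 + 5.69 = 42.65.
Equity: weight = 30.92/42.65 = 0.7250; cost = 12.922%.
Preferred: weight = 6.04/42.65 = 0.1416; cost = 6.7%.
Debt: weight = 5.69/42.65 = 0.1334; after-tax cost = 3.2% × (1 − 38.7%) = 1.9616%.
WACC = 0.7250 × 12.9220% + 0.1416 × 6.7000% + 0.1334 × 1.9616% = 10.5786%.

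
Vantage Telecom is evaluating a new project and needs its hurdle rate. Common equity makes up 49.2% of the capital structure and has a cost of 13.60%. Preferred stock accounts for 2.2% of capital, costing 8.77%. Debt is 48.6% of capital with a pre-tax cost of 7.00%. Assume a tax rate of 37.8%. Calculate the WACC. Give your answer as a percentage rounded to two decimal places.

After-tax cost of debt = 7% × (1 − 37.8%) = 4.3540%.
WACC = 0.492 × 13.6000% + 0.022 × 8.7700% + 0.486 × 4.3540% = 9.0002%.

9.00%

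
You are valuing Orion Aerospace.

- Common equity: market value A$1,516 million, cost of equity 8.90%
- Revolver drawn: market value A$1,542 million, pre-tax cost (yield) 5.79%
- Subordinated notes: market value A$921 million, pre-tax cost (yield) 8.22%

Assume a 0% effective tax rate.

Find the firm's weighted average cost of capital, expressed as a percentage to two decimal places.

Total capital V = 1516 + 1542 + 921 = 3979.
Equity: weight = 1516/3979 = 0.3810; cost = 8.9%.
Revolver drawn: weight = 1542/3979 = 0.3875; after-tax cost = 5.79% × (1 − 0%) = 5.7900%.
Subordinated notes: weight = 921/3979 = 0.2315; after-tax cost = 8.22% × (1 − 0%) = 8.2200%.
WACC = 0.3810 × 8.9000% + 0.3875 × 5.7900% + 0.2315 × 8.2200% = 7.5374%.

7.54%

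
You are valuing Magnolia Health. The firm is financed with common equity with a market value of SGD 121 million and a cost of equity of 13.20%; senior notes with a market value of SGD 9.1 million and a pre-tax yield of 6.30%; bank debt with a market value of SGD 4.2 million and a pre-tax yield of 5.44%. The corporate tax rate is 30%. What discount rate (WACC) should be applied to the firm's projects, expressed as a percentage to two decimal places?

12.31%

Total capital V = 121 + 9.1 + 4.2 = 134.3.
Equity: weight = 121/134.3 = 0.9010; cost = 13.2%.
Senior notes: weight = 9.1/134.3 = 0.0678; after-tax cost = 6.3% × (1 − 30%) = 4.4100%.
Bank debt: weight = 4.2/134.3 = 0.0313; after-tax cost = 5.44% × (1 − 30%) = 3.8080%.
WACC = 0.9010 × 13.2000% + 0.0678 × 4.4100% + 0.0313 × 3.8080% = 12.3107%.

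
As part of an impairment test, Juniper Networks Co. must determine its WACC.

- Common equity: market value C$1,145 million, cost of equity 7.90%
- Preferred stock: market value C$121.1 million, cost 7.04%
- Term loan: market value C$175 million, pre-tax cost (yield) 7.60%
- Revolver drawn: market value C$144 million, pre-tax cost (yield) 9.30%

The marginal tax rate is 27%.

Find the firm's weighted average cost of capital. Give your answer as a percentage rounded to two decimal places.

Total capital V = 1145 + 121.1 + 175 + 144 = 1585.1.
Equity: weight = 1145/1585.1 = 0.7224; cost = 7.9%.
Preferred: weight = 121.1/1585.1 = 0.0764; cost = 7.04%.
Term loan: weight = 175/1585.1 = 0.1104; after-tax cost = 7.6% × (1 − 27%) = 5.5480%.
Revolver drawn: weight = 144/1585.1 = 0.0908; after-tax cost = 9.3% × (1 − 27%) = 6.7890%.
WACC = 0.7224 × 7.9000% + 0.0764 × 7.0400% + 0.1104 × 5.5480% + 0.0908 × 6.7890% = 7.4737%.

7.47%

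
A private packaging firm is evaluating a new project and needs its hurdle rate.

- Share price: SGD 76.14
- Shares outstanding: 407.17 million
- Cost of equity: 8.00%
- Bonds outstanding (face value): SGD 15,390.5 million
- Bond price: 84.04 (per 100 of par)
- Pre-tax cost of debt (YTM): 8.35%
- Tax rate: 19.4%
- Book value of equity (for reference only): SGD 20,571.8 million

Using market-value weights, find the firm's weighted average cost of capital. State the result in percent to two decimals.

Market value of equity E = 76.14 × 407.17m = 31001.9238m. Market value of debt D = 15390.5m × 84.04/100 = 12934.1762m.
Total capital V = 31001.9238 + 12934.1762 = 43936.1.
Equity: weight = 31001.9238/43936.1 = 0.7056; cost = 8%.
Bonds outstanding: weight = 12934.1762/43936.1 = 0.2944; after-tax cost = 8.35% × (1 − 19.4%) = 6.7301%.
WACC = 0.7056 × 8.0000% + 0.2944 × 6.7301% = 7.6262%.

7.63%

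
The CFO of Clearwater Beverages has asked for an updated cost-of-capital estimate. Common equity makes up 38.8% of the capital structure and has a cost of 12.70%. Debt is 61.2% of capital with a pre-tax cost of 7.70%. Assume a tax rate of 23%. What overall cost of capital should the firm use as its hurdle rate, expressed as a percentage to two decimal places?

After-tax cost of debt = 7.7% × (1 − 23%) = 5.9290%.
WACC = 0.388 × 12.7000% + 0.612 × 5.9290% = 8.5561%.

8.56%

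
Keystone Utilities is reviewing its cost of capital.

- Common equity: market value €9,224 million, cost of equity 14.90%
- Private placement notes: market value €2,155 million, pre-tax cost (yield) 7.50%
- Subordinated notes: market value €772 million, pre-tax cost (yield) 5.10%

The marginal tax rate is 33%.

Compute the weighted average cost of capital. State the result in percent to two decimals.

Total capital V = 9224 + 2155 + 772 = 12151.
Equity: weight = 9224/12151 = 0.7591; cost = 14.9%.
Private placement notes: weight = 2155/12151 = 0.1774; after-tax cost = 7.5% × (1 − 33%) = 5.0250%.
Subordinated notes: weight = 772/12151 = 0.0635; after-tax cost = 5.1% × (1 − 33%) = 3.4170%.
WACC = 0.7591 × 14.9000% + 0.1774 × 5.0250% + 0.0635 × 3.4170% = 12.4191%.

12.42%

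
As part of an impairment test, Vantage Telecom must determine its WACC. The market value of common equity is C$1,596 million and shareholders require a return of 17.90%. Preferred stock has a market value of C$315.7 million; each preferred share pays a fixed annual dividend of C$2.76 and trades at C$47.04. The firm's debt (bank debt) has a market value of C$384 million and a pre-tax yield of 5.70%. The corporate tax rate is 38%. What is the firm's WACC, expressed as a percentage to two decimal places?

13.84%

Cost of preferred: Rp = 2.76 / 47.04 = 5.8673%.
Total capital V = 1596 + 315.7 + 384 = 2295.7.
Equity: weight = 1596/2295.7 = 0.6952; cost = 17.9%.
Preferred: weight = 315.7/2295.7 = 0.1375; cost = 5.8673%.
Bank debt: weight = 384/2295.7 = 0.1673; after-tax cost = 5.7% × (1 − 38%) = 3.5340%.
WACC = 0.6952 × 17.9000% + 0.1375 × 5.8673% + 0.1673 × 3.5340% = 13.8423%.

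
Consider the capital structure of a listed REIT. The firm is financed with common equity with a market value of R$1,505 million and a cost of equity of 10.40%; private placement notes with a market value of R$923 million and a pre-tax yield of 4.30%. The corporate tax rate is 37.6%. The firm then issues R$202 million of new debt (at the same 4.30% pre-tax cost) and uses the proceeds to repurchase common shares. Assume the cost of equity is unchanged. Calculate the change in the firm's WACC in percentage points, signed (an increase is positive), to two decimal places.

Current WACC:
Total capital V = 1505 + 923 = 2428.
Equity: weight = 1505/2428 = 0.6199; cost = 10.4%.
Private placement notes: weight = 923/2428 = 0.3801; after-tax cost = 4.3% × (1 − 37.6%) = 2.6832%.
WACC = 0.6199 × 10.4000% + 0.3801 × 2.6832% = 7.4665%.
After the change:
Total capital V = 1303 + 1125 = 2428.
Equity: weight = 1303/2428 = 0.5367; cost = 10.4%.
Private placement notes: weight = 1125/2428 = 0.4633; after-tax cost = 4.3% × (1 − 37.6%) = 2.6832%.
WACC = 0.5367 × 10.4000% + 0.4633 × 2.6832% = 6.8245%.
Change in WACC = 6.8245% − 7.4665% = -0.6420 pp.

-0.64 pp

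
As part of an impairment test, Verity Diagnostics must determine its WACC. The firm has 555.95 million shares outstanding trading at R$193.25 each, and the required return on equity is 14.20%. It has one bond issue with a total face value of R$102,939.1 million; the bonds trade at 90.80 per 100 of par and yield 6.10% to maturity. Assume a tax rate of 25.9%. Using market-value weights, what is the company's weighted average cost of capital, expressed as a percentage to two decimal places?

9.70%

Market value of equity E = 193.25 × 555.95m = 107437.3375m. Market value of debt D = 102939.1m × 90.8/100 = 93468.7028m.
Total capital V = 107437.3375 + 93468.7028 = 200906.0403.
Equity: weight = 107437.3375/200906.0403 = 0.5348; cost = 14.2%.
Bonds outstanding: weight = 93468.7028/200906.0403 = 0.4652; after-tax cost = 6.1% × (1 − 25.9%) = 4.5201%.
WACC = 0.5348 × 14.2000% + 0.4652 × 4.5201% = 9.6966%.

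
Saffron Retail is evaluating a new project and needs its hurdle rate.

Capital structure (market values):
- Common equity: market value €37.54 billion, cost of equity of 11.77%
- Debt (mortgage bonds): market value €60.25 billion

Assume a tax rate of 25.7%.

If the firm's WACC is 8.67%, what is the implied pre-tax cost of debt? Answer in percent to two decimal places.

Total capital V = 37.54 + 60.25 = 97.79.
Equity weight = 37.54/97.79 = 0.3839.
Mortgage bonds weight = 60.25/97.79 = 0.6161.
Equity contribution = 0.3839 × 11.77% = 4.5183%.
Remaining for debt = 8.67% − 4.5183% = 4.1517%.
Rd × (1 − 25.7%) × 0.6161 = 4.1517%  ⇒  Rd = 9.0693%.

9.07%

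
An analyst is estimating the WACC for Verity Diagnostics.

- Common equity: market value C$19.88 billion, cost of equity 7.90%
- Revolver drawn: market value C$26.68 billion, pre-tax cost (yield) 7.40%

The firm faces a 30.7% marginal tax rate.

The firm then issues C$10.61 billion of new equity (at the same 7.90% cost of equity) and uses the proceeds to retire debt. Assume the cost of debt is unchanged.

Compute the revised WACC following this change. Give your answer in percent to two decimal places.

6.94%

After the change:
Total capital V = 30.49 + 16.07 = 46.56.
Equity: weight = 30.49/46.56 = 0.6549; cost = 7.9%.
Revolver drawn: weight = 16.07/46.56 = 0.3451; after-tax cost = 7.4% × (1 − 30.7%) = 5.1282%.
WACC = 0.6549 × 7.9000% + 0.3451 × 5.1282% = 6.9433%.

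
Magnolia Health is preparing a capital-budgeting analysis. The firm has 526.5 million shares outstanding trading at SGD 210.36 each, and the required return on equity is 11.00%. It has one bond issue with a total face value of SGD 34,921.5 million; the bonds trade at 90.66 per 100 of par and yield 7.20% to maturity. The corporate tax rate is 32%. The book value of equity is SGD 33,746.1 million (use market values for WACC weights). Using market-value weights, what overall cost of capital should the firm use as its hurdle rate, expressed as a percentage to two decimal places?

9.64%

Market value of equity E = 210.36 × 526.5m = 110754.54m. Market value of debt D = 34921.5m × 90.66/100 = 31659.8319m.
Total capital V = 110754.54 + 31659.8319 = 142414.3719.
Equity: weight = 110754.54/142414.3719 = 0.7777; cost = 11%.
Bonds outstanding: weight = 31659.8319/142414.3719 = 0.2223; after-tax cost = 7.2% × (1 − 32%) = 4.8960%.
WACC = 0.7777 × 11.0000% + 0.2223 × 4.8960% = 9.6430%.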